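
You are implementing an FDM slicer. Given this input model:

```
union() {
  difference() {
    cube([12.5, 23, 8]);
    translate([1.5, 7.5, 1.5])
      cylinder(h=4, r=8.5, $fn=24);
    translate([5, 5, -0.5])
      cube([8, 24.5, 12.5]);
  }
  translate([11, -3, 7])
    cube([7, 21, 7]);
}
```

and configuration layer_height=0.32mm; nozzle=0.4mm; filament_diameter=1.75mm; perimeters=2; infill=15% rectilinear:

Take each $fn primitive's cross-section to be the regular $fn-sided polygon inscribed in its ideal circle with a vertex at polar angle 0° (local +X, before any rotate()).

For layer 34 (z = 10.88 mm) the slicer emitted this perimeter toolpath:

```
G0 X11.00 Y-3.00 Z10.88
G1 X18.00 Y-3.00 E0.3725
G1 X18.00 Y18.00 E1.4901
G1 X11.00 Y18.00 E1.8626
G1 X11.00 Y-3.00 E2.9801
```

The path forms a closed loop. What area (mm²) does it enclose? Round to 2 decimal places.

Apply the shoelace formula to the sequence of (X, Y) vertices; enclosed area = 147.00 mm².

147.00 mm²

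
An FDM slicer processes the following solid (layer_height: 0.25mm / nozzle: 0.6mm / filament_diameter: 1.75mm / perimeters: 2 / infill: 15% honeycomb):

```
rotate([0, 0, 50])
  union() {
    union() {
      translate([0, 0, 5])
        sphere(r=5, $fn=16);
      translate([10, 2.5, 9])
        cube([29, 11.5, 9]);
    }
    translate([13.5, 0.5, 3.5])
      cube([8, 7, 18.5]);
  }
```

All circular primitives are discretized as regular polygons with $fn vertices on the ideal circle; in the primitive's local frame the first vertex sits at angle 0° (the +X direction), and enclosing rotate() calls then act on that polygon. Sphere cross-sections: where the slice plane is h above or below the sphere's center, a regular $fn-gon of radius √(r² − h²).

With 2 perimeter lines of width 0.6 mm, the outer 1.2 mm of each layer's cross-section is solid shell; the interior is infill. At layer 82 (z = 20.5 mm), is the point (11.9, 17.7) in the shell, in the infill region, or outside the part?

At z = 20.5 mm: the sphere is not intersected at this z (|z−center|=15.500 > r=5); the cube at (10, 2.5) is absent (z outside [9, 18]); Merging all regions: nothing is present at this height; the cube at (13.5, 0.5) is present — its section is the full 8×7 rectangle; Merging all regions: only the 8×7 cube at (13.5, 0.5) is present, so the union is just that shape — 1 connected region; (whole slice rotated 50° about Z — lengths, areas and connectivity unchanged). Overall, the cross-section is a single solid region. Undo the 50° rotation: the query point maps to (21.208, 2.261) in the un-rotated model frame. The nearest boundary edge runs (21.50, 0.50)→(21.50, 7.50); distance from the point to it = 0.29 mm. The point is inside the cross-section, 0.29 mm from the nearest boundary — within the 1.2 mm shell band (2 × 0.6).

shell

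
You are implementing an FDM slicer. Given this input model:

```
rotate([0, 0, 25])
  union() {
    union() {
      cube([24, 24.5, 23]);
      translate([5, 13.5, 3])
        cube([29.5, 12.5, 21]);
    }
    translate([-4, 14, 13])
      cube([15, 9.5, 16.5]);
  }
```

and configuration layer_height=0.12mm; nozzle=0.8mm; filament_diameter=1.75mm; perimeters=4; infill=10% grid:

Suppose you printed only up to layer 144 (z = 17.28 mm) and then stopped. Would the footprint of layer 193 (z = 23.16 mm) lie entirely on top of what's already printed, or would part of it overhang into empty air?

Compare the two slices. At z = 17.28: the cube (footprint 24×24.5) is included at this height (area 588.00 mm²); the cube at (5, 13.5) is present — its section is the full 29.5×12.5 rectangle (area 368.75 mm²); Taking the union: the regions partially overlap — summed areas 956.75 mm² minus the doubly-counted overlap 209.00 mm² gives 747.75 mm² — area = 747.75 mm²; the cube at (-4, 14) is present — its section is the full 15×9.5 rectangle (area 142.50 mm²); Combining (union): the regions partially overlap — summed areas 890.25 mm² minus the doubly-counted overlap 104.50 mm² gives 785.75 mm² — area = 785.75 mm²; (rotated 25° about Z; rotation is an isometry so areas/perimeters/island counts are preserved). At z = 23.16: the cube is absent (z outside [0, 23]); the 29.5×12.5 cube at (5, 13.5) contributes its full rectangle (area 368.75 mm²); Combining (union): only the 29.5×12.5 cube at (5, 13.5) is present, so the union is just that shape — area = 368.75 mm²; the cube at (-4, 14) (footprint 15×9.5) is included at this height (area 142.50 mm²); Merging all regions: the regions partially overlap — summed areas 511.25 mm² minus the doubly-counted overlap 57.00 mm² gives 454.25 mm² — area = 454.25 mm²; (rotated 25° about Z; rotation is an isometry so areas/perimeters/island counts are preserved). Checking containment: the cross-section at z = 23.16 is a subset of the cross-section at z = 17.28.

entirely on top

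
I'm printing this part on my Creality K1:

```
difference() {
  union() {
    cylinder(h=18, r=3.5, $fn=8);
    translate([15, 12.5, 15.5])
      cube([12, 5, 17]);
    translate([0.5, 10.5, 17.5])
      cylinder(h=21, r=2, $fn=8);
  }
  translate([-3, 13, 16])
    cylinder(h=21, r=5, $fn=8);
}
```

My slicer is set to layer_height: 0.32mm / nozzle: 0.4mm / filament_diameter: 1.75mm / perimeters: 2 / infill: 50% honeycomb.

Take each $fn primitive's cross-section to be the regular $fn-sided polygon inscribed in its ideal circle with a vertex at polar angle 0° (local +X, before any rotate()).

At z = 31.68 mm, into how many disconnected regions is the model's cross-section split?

At z = 31.68 mm: the cylinder is not intersected at this z (z outside [0, 18]); the 12×5 cube at (15, 12.5) contributes its full rectangle; the r=2 cylinder at (0.5, 10.5) gives a regular 8-gon of circumradius 2 (constant along its height); Merging all regions: the 2 present regions are separate (no shared area or edge), so areas and boundary lengths simply add and each stays a separate island — 2 connected regions; the r=5 cylinder at (-3, 13) gives a regular 8-gon of circumradius 5 (constant along its height); After the difference (first − rest): starting from that combined region, the r=5 cylinder at (-3, 13) partially overlaps it — only the 6.83 mm² overlap (of its 70.71 mm²) is removed, clipping the outline — 2 connected regions. The result has 2 disconnected regions.

2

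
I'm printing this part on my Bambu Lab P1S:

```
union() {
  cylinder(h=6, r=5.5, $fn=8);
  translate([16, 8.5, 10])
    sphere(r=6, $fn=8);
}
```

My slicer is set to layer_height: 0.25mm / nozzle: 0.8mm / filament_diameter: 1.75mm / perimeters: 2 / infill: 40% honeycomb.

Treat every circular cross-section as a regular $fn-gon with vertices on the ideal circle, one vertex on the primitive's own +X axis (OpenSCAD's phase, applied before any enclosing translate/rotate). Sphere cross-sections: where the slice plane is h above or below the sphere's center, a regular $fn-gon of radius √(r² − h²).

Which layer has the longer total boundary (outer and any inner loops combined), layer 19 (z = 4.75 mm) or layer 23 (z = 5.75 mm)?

layer 23 (z = 5.75 mm)

Layer 19 (z = 4.75): the r=5.5 cylinder contributes a regular 8-gon of circumradius 5.5 (perimeter = 2·8·5.500·sin(180°/8) = 33.68 mm); the sphere at (16, 8.5): section is a regular 8-gon, circumradius = √(r²−h²) = √(6²−5.25²) = 2.905 (perimeter = 2·8·2.905·sin(180°/8) = 17.79 mm); Taking the union: the 2 present regions are separate (no shared area or edge), so areas and boundary lengths simply add and each stays a separate island — boundary = 51.46 mm. So its perimeter = 51.46 mm. Layer 23 (z = 5.75): the r=5.5 cylinder contributes a regular 8-gon of circumradius 5.5 (perimeter = 2·8·5.500·sin(180°/8) = 33.68 mm); the r=6 sphere at (16, 8.5) contributes a regular 8-gon of circumradius √(6²−4.25²) = 4.235 (perimeter = 2·8·4.235·sin(180°/8) = 25.93 mm); Taking the union: the 2 present regions are separate (no shared area or edge), so areas and boundary lengths simply add and each stays a separate island — boundary = 59.61 mm. So its perimeter = 59.61 mm. Layer 23 is larger (59.61 vs 51.46 mm).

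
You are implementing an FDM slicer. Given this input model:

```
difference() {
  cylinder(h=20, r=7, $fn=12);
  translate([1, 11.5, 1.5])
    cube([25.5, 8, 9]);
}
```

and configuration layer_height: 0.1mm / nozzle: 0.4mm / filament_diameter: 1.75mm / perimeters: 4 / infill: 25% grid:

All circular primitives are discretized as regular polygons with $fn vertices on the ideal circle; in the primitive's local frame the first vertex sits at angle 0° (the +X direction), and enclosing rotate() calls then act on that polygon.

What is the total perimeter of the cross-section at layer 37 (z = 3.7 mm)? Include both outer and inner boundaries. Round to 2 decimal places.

43.48 mm

At z = 3.7 mm: the r=7 cylinder gives a regular 12-gon of circumradius 7 (constant along its height) (perimeter = 2·12·7.000·sin(180°/12) = 43.48 mm); the cube at (1, 11.5) is present — its section is the full 25.5×8 rectangle (perimeter 67.00 mm); Subtracting the remaining from the first: starting from the r=7 cylinder, the 25.5×8 cube at (1, 11.5) misses the remaining region (no effect) — boundary = 43.48 mm. Overall, the cross-section is a single solid region. Total boundary length (outer) = 43.48 mm.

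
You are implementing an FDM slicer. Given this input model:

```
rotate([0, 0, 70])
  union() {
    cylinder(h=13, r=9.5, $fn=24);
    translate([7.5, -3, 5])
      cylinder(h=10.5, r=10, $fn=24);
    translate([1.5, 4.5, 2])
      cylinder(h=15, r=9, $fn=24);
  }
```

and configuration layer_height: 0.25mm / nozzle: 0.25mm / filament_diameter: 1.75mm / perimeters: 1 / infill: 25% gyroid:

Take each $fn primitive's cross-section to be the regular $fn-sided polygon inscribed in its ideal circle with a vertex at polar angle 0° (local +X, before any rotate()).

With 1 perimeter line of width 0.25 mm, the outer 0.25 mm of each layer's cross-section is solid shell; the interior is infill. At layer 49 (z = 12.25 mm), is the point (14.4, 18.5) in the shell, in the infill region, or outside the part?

At z = 12.25 mm: the cylinder: section is a regular 24-gon, circumradius r=9.5; the r=10 cylinder at (7.5, -3) gives a regular 24-gon of circumradius 10 (constant along its height); the cylinder at (1.5, 4.5): section is a regular 24-gon, circumradius r=9; Taking the union: the regions partially overlap (shared area 333.44 mm²), so overlapping operands fuse into one piece — 1 connected region; (whole slice rotated 70° about Z — lengths, areas and connectivity unchanged). Overall, the cross-section is a single solid region. Undo the 70° rotation: the query point maps to (22.309, -7.204) in the un-rotated model frame. The nearest boundary edge runs (17.50, -3.00)→(17.16, -5.59); distance from the point to it = 5.40 mm. The point is not inside any of the regions above, so it lies outside the cross-section (5.40 mm from the nearest boundary).

outside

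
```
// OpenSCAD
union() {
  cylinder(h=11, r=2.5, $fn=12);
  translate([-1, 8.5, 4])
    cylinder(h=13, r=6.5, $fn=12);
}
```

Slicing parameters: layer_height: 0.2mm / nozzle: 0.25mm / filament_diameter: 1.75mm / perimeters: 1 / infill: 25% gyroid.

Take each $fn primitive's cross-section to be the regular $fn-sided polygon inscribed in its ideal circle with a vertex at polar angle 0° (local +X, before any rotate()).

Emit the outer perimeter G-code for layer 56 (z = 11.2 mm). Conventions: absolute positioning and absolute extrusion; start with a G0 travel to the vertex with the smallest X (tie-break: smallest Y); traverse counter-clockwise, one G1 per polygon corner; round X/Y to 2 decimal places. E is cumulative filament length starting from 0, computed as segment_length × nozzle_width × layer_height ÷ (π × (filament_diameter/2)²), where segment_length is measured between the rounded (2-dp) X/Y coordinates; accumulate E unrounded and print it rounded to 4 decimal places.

G0 X-7.50 Y8.50 Z11.20
G1 X-6.63 Y5.25 E0.0699
G1 X-4.25 Y2.87 E0.1399
G1 X-1.00 Y2.00 E0.2098
G1 X2.25 Y2.87 E0.2798
G1 X4.63 Y5.25 E0.3498
G1 X5.50 Y8.50 E0.4197
G1 X4.63 Y11.75 E0.4896
G1 X2.25 Y14.13 E0.5596
G1 X-1.00 Y15.00 E0.6295
G1 X-4.25 Y14.13 E0.6995
G1 X-6.63 Y11.75 E0.7694
G1 X-7.50 Y8.50 E0.8394

At z = 11.2 mm: the cylinder is not intersected at this z (z outside [0, 11]); the r=6.5 cylinder at (-1, 8.5) contributes a regular 12-gon of circumradius 6.5; Merging all regions: only the r=6.5 cylinder at (-1, 8.5) is present, so the union is just that shape — 1 connected region. The outline is a single polygon with 12 vertices. Extrusion per mm of travel: 0.25 × 0.2 / (π × 0.875²) = 0.020788. Accumulating E over each segment gives final E = 0.8394.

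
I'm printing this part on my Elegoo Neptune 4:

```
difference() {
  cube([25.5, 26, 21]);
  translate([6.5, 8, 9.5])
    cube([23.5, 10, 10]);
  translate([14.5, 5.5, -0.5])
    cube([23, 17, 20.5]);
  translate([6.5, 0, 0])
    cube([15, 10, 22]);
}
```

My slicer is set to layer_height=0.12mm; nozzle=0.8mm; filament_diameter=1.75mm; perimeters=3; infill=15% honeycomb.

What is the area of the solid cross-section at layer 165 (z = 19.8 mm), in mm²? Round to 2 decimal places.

At z = 19.8 mm: the cube (footprint 25.5×26) is included at this height (area 663.00 mm²); the cube at (6.5, 8) is not intersected at this z (z outside [9.5, 19.5]); the cube at (14.5, 5.5) is present — its section is the full 23×17 rectangle (area 391.00 mm²); the cube at (6.5, 0) is present — its section is the full 15×10 rectangle (area 150.00 mm²); Subtracting the remaining from the first: starting from the 25.5×26 cube (663.00 mm²), the 23×17 cube at (14.5, 5.5) partially overlaps it — only the 187.00 mm² overlap (of its 391.00 mm²) is removed, clipping the outline; the 15×10 cube at (6.5, 0) partially overlaps it — only the 118.50 mm² overlap (of its 150.00 mm²) is removed, clipping the outline — area = 357.50 mm². Overall, the cross-section has 2 separate islands. Net area = 357.50 mm².

357.50 mm²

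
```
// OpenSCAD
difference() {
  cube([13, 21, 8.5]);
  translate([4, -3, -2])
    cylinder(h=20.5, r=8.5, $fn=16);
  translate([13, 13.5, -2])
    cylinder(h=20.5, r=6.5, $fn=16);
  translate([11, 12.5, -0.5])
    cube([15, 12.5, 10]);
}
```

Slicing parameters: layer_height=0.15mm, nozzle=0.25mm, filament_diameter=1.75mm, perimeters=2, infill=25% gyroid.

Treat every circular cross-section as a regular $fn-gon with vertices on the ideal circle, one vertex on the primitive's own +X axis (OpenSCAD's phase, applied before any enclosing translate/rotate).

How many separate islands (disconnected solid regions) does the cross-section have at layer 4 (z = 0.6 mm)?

At z = 0.6 mm: the cube (footprint 13×21) is included at this height; the r=8.5 cylinder at (4, -3) gives a regular 16-gon of circumradius 8.5 (constant along its height); the r=6.5 cylinder at (13, 13.5) contributes a regular 16-gon of circumradius 6.5; the cube at (11, 12.5) is present — its section is the full 15×12.5 rectangle; After the difference (first − rest): starting from the 13×21 cube, the r=8.5 cylinder at (4, -3) partially overlaps it — only the 50.97 mm² overlap (of its 221.19 mm²) is removed, clipping the outline; the r=6.5 cylinder at (13, 13.5) partially overlaps it — only the 64.67 mm² overlap (of its 129.35 mm²) is removed, clipping the outline; the 15×12.5 cube at (11, 12.5) partially overlaps it — only the 2.40 mm² overlap (of its 187.50 mm²) is removed, clipping the outline — 1 connected region. Overall, the cross-section is a single solid region. Island count = 1.

1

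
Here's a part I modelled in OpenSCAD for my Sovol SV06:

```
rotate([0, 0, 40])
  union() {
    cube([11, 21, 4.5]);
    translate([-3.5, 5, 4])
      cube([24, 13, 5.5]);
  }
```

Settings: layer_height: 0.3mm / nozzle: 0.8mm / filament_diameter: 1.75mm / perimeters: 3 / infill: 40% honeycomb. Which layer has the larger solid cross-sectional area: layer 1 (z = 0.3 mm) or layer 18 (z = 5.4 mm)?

Layer 1 (z = 0.3): the cube (footprint 11×21) is included at this height (area 231.00 mm²); the cube at (-3.5, 5) is not intersected at this z (z outside [4, 9.5]); Merging all regions: only the 11×21 cube is present, so the union is just that shape — area = 231.00 mm²; (whole slice rotated 40° about Z — lengths, areas and connectivity unchanged). So its area = 231.00 mm². Layer 18 (z = 5.4): the cube is not intersected at this z (z outside [0, 4.5]); the cube at (-3.5, 5) is present — its section is the full 24×13 rectangle (area 312.00 mm²); Combining (union): only the 24×13 cube at (-3.5, 5) is present, so the union is just that shape — area = 312.00 mm²; (rotated 40° about Z; rotation is an isometry so areas/perimeters/island counts are preserved). So its area = 312.00 mm². Layer 18 is larger (312.00 vs 231.00 mm²).

layer 18 (z = 5.4 mm)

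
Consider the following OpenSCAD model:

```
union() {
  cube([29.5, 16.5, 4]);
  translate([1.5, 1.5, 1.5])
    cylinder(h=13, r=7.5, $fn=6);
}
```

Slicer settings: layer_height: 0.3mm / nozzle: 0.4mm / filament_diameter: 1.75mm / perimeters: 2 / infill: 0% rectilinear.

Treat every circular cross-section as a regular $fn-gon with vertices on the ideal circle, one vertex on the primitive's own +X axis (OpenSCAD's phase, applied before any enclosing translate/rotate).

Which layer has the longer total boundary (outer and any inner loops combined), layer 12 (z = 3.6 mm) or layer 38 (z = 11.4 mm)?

Layer 12 (z = 3.6): the cube (footprint 29.5×16.5) is included at this height (perimeter 92.00 mm); the cylinder at (1.5, 1.5): section is a regular 6-gon, circumradius r=7.5 (perimeter = 2·6·7.500·sin(180°/6) = 45.00 mm); Merging all regions: the regions partially overlap (shared area 59.13 mm²), so the edge portions inside another operand are dropped and the merged outline is re-measured after clipping — boundary = 106.39 mm. So its perimeter = 106.39 mm. Layer 38 (z = 11.4): the cube is absent (z outside [0, 4]); the cylinder at (1.5, 1.5): section is a regular 6-gon, circumradius r=7.5 (perimeter = 2·6·7.500·sin(180°/6) = 45.00 mm); Combining (union): only the r=7.5 cylinder at (1.5, 1.5) is present, so the union is just that shape — boundary = 45.00 mm. So its perimeter = 45.00 mm. Layer 12 is larger (106.39 vs 45.00 mm).

layer 12 (z = 3.6 mm)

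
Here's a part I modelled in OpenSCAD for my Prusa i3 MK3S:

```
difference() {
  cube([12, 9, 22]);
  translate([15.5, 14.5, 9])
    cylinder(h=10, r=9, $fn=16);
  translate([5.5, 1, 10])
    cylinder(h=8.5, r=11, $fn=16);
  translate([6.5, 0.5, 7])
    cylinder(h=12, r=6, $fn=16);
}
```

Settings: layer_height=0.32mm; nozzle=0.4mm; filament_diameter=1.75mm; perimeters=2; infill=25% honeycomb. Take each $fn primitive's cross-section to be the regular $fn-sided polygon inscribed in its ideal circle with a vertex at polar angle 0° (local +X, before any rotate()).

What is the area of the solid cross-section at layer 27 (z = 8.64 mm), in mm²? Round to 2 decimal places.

At z = 8.64 mm: the 12×9 cube contributes its full rectangle (area 108.00 mm²); the cylinder at (15.5, 14.5) is not intersected at this z (z outside [9, 19]); the cylinder at (5.5, 1) is not intersected at this z (z outside [10, 18.5]); the r=6 cylinder at (6.5, 0.5) gives a regular 16-gon of circumradius 6 (constant along its height) (area = (16/2)·6.000²·sin(360°/16) = 110.21 mm²); After the difference (first − rest): starting from the 12×9 cube (108.00 mm²), the r=6 cylinder at (6.5, 0.5) partially overlaps it — only the 60.21 mm² overlap (of its 110.21 mm²) is removed, clipping the outline — area = 47.79 mm². Overall, the cross-section is a single solid region. Net area = 47.79 mm².

47.79 mm²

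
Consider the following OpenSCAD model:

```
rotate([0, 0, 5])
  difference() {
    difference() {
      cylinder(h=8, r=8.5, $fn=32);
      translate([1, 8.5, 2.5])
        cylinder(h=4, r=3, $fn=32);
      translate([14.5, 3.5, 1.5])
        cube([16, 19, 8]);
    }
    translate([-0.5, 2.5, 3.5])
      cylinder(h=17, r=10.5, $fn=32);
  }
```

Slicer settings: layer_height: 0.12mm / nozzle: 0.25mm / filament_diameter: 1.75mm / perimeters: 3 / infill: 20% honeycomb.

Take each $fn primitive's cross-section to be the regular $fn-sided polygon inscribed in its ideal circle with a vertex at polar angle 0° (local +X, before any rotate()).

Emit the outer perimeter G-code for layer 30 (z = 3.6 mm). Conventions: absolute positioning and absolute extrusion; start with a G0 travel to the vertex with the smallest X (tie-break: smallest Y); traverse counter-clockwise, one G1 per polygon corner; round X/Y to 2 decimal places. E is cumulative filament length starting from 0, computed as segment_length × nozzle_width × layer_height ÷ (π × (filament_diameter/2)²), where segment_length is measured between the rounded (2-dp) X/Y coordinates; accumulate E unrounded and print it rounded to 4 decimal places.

At z = 3.6 mm: the r=8.5 cylinder contributes a regular 32-gon of circumradius 8.5; the cylinder at (1, 8.5): section is a regular 32-gon, circumradius r=3; the cube at (14.5, 3.5) (footprint 16×19) is included at this height; After the difference (first − rest): starting from the r=8.5 cylinder, the r=3 cylinder at (1, 8.5) partially overlaps it — only the 12.49 mm² overlap (of its 28.09 mm²) is removed, clipping the outline; the 16×19 cube at (14.5, 3.5) misses the remaining region (no effect) — 1 connected region; the r=10.5 cylinder at (-0.5, 2.5) gives a regular 32-gon of circumradius 10.5 (constant along its height); Taking the first minus the rest: starting from that combined region, the r=10.5 cylinder at (-0.5, 2.5) partially overlaps it — only the 208.38 mm² overlap (of its 344.14 mm²) is removed, clipping the outline — 1 connected region; (whole slice rotated 5° about Z — lengths, areas and connectivity unchanged). The outline is a single polygon with 14 vertices. Extrusion per mm of travel: 0.25 × 0.12 / (π × 0.875²) = 0.012473. Accumulating E over each segment gives final E = 0.3092.

G0 X-3.77 Y-7.59 Z3.60
G1 X-2.56 Y-8.11 E0.0164
G1 X-0.93 Y-8.45 E0.0372
G1 X0.74 Y-8.47 E0.0580
G1 X2.38 Y-8.16 E0.0788
G1 X3.92 Y-7.54 E0.0995
G1 X5.32 Y-6.63 E0.1204
G1 X6.51 Y-5.46 E0.1412
G1 X7.26 Y-4.37 E0.1577
G1 X5.86 Y-5.74 E0.1821
G1 X4.13 Y-6.87 E0.2079
G1 X2.22 Y-7.63 E0.2335
G1 X0.20 Y-8.01 E0.2592
G1 X-1.86 Y-7.99 E0.2849
G1 X-3.77 Y-7.59 E0.3092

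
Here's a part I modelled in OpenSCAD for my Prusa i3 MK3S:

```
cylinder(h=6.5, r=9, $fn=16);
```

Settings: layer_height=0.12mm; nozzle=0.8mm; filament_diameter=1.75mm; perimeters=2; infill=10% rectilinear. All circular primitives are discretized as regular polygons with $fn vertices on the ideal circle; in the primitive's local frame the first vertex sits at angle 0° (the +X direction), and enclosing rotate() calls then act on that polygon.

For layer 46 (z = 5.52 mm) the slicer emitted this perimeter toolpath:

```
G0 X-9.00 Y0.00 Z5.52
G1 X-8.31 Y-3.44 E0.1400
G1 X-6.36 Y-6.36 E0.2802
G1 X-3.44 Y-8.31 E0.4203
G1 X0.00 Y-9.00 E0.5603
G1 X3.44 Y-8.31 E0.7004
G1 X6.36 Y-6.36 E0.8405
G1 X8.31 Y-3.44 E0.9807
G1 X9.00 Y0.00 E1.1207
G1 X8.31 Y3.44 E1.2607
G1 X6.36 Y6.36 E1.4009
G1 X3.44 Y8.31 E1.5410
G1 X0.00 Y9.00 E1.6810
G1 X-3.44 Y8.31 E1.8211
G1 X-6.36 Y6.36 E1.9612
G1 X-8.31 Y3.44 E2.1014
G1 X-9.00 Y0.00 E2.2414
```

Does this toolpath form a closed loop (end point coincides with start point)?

yes

Start point (G0): (-9.00, 0.00). End point (last G1): the path returns to the start — closed.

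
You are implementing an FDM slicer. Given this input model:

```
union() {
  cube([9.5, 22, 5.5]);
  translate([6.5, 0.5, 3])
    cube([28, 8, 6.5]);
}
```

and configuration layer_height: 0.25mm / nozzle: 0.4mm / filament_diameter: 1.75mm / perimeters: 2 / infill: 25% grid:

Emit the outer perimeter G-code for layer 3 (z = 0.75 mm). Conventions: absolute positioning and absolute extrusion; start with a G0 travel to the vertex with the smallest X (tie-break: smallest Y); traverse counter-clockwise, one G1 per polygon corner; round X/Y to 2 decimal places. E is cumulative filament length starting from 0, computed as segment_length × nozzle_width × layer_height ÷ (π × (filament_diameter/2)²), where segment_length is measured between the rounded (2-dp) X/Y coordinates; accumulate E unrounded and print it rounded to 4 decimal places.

G0 X0.00 Y0.00 Z0.75
G1 X9.50 Y0.00 E0.3950
G1 X9.50 Y22.00 E1.3096
G1 X0.00 Y22.00 E1.7046
G1 X0.00 Y0.00 E2.6192

At z = 0.75 mm: the cube (footprint 9.5×22) is included at this height; the cube at (6.5, 0.5) is absent (z outside [3, 9.5]); Taking the union: only the 9.5×22 cube is present, so the union is just that shape — 1 connected region. The outline is a single polygon with 4 vertices. Extrusion per mm of travel: 0.4 × 0.25 / (π × 0.875²) = 0.041575. Accumulating E over each segment gives final E = 2.6192.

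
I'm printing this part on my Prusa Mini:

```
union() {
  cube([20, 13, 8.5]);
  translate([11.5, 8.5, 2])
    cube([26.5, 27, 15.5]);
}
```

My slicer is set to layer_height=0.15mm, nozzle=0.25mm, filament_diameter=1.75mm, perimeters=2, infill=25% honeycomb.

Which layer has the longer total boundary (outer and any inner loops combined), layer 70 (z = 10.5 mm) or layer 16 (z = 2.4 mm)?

layer 16 (z = 2.4 mm)

Layer 70 (z = 10.5): the cube does not reach this height (z outside [0, 8.5]); the cube at (11.5, 8.5) is present — its section is the full 26.5×27 rectangle (perimeter 107.00 mm); Merging all regions: only the 26.5×27 cube at (11.5, 8.5) is present, so the union is just that shape — boundary = 107.00 mm. So its perimeter = 107.00 mm. Layer 16 (z = 2.4): the cube (footprint 20×13) is included at this height (perimeter 66.00 mm); the cube at (11.5, 8.5) is present — its section is the full 26.5×27 rectangle (perimeter 107.00 mm); Merging all regions: the regions partially overlap (shared area 38.25 mm²), so the edge portions inside another operand are dropped and the merged outline is re-measured after clipping — boundary = 147.00 mm. So its perimeter = 147.00 mm. Layer 16 is larger (147.00 vs 107.00 mm).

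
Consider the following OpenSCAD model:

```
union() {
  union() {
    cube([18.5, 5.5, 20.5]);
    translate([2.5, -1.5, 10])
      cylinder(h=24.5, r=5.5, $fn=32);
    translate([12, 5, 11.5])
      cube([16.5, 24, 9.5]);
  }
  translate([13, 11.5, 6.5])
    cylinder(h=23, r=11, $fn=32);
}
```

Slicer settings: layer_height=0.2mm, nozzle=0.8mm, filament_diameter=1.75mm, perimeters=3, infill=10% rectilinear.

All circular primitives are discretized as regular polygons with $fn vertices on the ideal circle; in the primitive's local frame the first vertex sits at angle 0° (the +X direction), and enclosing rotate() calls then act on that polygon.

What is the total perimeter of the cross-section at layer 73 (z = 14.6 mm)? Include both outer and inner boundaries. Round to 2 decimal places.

At z = 14.6 mm: the cube (footprint 18.5×5.5) is included at this height (perimeter 48.00 mm); the cylinder at (2.5, -1.5): section is a regular 32-gon, circumradius r=5.5 (perimeter = 2·32·5.500·sin(180°/32) = 34.50 mm); the cube at (12, 5) (footprint 16.5×24) is included at this height (perimeter 81.00 mm); Merging all regions: the regions partially overlap (shared area 28.20 mm²), so the edge portions inside another operand are dropped and the merged outline is re-measured after clipping — boundary = 128.66 mm; the r=11 cylinder at (13, 11.5) contributes a regular 32-gon of circumradius 11 (perimeter = 2·32·11.000·sin(180°/32) = 69.00 mm); Combining (union): the regions partially overlap (shared area 232.23 mm²), so the edge portions inside another operand are dropped and the merged outline is re-measured after clipping — boundary = 124.35 mm. Overall, the cross-section is a single solid region. Total boundary length (outer) = 124.35 mm.

124.35 mm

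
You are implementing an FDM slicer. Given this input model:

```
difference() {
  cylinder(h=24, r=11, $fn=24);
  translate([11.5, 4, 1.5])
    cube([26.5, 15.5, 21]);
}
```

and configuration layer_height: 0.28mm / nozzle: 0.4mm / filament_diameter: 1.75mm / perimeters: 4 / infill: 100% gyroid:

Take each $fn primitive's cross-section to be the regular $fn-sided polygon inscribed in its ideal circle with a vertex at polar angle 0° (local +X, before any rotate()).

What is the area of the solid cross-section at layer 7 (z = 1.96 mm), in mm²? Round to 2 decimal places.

At z = 1.96 mm: the r=11 cylinder gives a regular 24-gon of circumradius 11 (constant along its height) (area = (24/2)·11.000²·sin(360°/24) = 375.81 mm²); the cube at (11.5, 4) is present — its section is the full 26.5×15.5 rectangle (area 410.75 mm²); Taking the first minus the rest: starting from the r=11 cylinder (375.81 mm²), the 26.5×15.5 cube at (11.5, 4) misses the remaining region (no effect) — area = 375.81 mm². Overall, the cross-section is a single solid region. Net area = 375.81 mm².

375.81 mm²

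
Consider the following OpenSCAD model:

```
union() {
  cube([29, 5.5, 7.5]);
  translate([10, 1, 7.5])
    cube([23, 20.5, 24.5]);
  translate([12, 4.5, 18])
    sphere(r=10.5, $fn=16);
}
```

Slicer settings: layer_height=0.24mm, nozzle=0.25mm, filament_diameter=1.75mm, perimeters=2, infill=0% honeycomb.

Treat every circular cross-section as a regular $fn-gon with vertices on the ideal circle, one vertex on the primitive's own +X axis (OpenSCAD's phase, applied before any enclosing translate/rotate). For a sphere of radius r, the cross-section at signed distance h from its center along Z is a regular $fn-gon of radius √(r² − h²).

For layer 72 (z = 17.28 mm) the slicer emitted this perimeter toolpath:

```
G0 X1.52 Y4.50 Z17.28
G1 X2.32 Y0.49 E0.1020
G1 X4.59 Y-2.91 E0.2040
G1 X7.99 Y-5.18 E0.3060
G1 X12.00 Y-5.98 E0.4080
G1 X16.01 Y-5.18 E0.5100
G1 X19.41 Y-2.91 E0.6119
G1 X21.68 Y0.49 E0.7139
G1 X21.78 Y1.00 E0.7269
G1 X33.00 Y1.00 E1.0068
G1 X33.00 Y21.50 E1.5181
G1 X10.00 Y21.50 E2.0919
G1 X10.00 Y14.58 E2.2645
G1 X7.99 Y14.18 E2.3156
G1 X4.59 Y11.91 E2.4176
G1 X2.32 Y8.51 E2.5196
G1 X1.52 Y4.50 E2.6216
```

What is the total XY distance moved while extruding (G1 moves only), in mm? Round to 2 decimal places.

Sum the Euclidean lengths of each G1 segment: total = 105.09 mm.

105.09 mm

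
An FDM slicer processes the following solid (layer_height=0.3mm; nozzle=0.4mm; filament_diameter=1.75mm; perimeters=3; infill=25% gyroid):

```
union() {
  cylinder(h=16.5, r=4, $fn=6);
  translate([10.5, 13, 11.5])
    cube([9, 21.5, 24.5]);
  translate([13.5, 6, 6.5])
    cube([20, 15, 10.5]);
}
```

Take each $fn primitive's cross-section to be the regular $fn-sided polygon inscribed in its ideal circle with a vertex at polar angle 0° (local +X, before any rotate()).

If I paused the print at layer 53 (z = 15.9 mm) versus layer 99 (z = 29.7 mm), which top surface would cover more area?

Layer 53 (z = 15.9): the cylinder: section is a regular 6-gon, circumradius r=4 (area = (6/2)·4.000²·sin(360°/6) = 41.57 mm²); the 9×21.5 cube at (10.5, 13) contributes its full rectangle (area 193.50 mm²); the 20×15 cube at (13.5, 6) contributes its full rectangle (area 300.00 mm²); Merging all regions: the regions partially overlap — summed areas 535.07 mm² minus the doubly-counted overlap 48.00 mm² gives 487.07 mm² — area = 487.07 mm². So its area = 487.07 mm². Layer 99 (z = 29.7): the cylinder is not intersected at this z (z outside [0, 16.5]); the cube at (10.5, 13) (footprint 9×21.5) is included at this height (area 193.50 mm²); the cube at (13.5, 6) is not intersected at this z (z outside [6.5, 17]); Taking the union: only the 9×21.5 cube at (10.5, 13) is present, so the union is just that shape — area = 193.50 mm². So its area = 193.50 mm². Layer 53 is larger (487.07 vs 193.50 mm²).

layer 53 (z = 15.9 mm)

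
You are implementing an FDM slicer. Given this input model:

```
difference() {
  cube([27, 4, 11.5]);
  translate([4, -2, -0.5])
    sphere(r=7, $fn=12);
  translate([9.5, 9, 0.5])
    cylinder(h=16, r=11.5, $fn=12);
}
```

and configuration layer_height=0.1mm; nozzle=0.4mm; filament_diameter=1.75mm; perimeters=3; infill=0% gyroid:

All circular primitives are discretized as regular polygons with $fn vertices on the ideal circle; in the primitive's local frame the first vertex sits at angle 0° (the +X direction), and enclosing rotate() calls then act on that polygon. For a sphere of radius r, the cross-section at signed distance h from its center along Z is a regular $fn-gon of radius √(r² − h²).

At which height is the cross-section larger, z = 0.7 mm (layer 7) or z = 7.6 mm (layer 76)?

Layer 7 (z = 0.7): the cube is present — its section is the full 27×4 rectangle (area 108.00 mm²); the r=7 sphere at (4, -2) contributes a regular 12-gon of circumradius √(7²−1.2²) = 6.896 (area = (12/2)·6.896²·sin(360°/12) = 142.68 mm²); the r=11.5 cylinder at (9.5, 9) contributes a regular 12-gon of circumradius 11.5 (area = (12/2)·11.500²·sin(360°/12) = 396.75 mm²); Taking the first minus the rest: starting from the 27×4 cube (108.00 mm²), the r=7 sphere at (4, -2) partially overlaps it — only the 36.74 mm² overlap (of its 142.68 mm²) is removed, clipping the outline; the r=11.5 cylinder at (9.5, 9) partially overlaps it — only the 35.89 mm² overlap (of its 396.75 mm²) is removed, clipping the outline — area = 35.37 mm². So its area = 35.37 mm². Layer 76 (z = 7.6): the 27×4 cube contributes its full rectangle (area 108.00 mm²); the sphere at (4, -2) does not reach this height (|z−center|=8.100 > r=7); the r=11.5 cylinder at (9.5, 9) gives a regular 12-gon of circumradius 11.5 (constant along its height) (area = (12/2)·11.500²·sin(360°/12) = 396.75 mm²); Subtracting the remaining from the first: starting from the 27×4 cube (108.00 mm²), the r=11.5 cylinder at (9.5, 9) partially overlaps it — only the 68.74 mm² overlap (of its 396.75 mm²) is removed, clipping the outline — area = 39.26 mm². So its area = 39.26 mm². Layer 76 is larger (39.26 vs 35.37 mm²).

layer 76 (z = 7.6 mm)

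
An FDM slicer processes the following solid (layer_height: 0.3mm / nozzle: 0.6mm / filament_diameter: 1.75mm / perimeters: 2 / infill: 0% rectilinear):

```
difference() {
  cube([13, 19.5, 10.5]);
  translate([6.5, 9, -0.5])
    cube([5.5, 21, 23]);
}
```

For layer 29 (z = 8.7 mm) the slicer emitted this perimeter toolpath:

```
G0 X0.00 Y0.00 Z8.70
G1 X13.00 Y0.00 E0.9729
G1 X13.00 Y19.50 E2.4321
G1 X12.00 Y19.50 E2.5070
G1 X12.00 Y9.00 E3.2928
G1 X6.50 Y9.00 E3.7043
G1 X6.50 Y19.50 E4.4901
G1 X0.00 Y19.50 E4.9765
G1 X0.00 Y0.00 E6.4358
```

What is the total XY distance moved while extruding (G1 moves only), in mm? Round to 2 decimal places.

86.00 mm

Sum the Euclidean lengths of each G1 segment: total = 86.00 mm.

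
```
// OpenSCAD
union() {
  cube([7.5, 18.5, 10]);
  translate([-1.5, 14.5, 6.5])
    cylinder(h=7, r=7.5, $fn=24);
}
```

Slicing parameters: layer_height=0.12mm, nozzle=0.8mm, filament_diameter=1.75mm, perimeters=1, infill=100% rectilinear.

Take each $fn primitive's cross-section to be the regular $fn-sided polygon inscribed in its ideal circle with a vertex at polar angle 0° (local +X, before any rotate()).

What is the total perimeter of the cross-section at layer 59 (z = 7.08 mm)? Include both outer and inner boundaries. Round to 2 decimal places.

At z = 7.08 mm: the cube (footprint 7.5×18.5) is included at this height (perimeter 52.00 mm); the r=7.5 cylinder at (-1.5, 14.5) contributes a regular 24-gon of circumradius 7.5 (perimeter = 2·24·7.500·sin(180°/24) = 46.99 mm); Combining (union): the regions partially overlap (shared area 54.91 mm²), so the edge portions inside another operand are dropped and the merged outline is re-measured after clipping — boundary = 68.42 mm. Overall, the cross-section is a single solid region. Total boundary length (outer) = 68.42 mm.

68.42 mm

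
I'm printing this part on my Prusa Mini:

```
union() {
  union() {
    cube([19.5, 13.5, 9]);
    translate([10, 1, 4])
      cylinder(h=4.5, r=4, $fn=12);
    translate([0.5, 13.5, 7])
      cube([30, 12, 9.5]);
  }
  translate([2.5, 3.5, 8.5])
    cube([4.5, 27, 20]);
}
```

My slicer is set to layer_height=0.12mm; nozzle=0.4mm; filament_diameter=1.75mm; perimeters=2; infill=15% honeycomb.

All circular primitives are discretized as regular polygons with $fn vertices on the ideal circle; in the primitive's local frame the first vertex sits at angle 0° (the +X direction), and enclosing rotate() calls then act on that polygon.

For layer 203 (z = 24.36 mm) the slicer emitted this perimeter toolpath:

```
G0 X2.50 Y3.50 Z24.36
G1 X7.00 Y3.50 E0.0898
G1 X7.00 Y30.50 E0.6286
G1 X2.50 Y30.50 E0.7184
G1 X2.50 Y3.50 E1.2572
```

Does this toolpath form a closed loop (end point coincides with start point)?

yes

Start point (G0): (2.50, 3.50). End point (last G1): the path returns to the start — closed.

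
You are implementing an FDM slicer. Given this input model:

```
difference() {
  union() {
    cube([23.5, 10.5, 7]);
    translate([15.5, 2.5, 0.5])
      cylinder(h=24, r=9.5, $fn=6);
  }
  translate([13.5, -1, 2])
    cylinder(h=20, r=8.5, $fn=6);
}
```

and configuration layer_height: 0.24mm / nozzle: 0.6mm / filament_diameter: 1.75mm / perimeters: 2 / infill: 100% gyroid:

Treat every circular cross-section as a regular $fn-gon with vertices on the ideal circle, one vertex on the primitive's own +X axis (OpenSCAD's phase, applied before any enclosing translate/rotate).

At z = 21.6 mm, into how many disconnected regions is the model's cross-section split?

At z = 21.6 mm: the cube is absent (z outside [0, 7]); the r=9.5 cylinder at (15.5, 2.5) gives a regular 6-gon of circumradius 9.5 (constant along its height); Combining (union): only the r=9.5 cylinder at (15.5, 2.5) is present, so the union is just that shape — 1 connected region; the cylinder at (13.5, -1): section is a regular 6-gon, circumradius r=8.5; Taking the first minus the rest: starting from that combined region, the r=8.5 cylinder at (13.5, -1) partially overlaps it — only the 143.09 mm² overlap (of its 187.71 mm²) is removed, clipping the outline — 1 connected region. The result has 1 disconnected region.

1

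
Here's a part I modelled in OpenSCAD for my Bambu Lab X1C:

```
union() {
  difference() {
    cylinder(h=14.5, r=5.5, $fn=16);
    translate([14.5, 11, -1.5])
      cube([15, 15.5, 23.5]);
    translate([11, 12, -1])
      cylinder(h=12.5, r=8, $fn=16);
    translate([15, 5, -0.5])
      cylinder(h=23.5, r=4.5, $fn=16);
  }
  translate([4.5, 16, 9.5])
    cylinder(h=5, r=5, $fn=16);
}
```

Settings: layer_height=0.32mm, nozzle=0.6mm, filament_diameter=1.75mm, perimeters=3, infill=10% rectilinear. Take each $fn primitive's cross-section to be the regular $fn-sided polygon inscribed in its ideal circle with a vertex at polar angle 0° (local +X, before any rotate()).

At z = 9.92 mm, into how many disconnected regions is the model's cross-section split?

At z = 9.92 mm: the r=5.5 cylinder gives a regular 16-gon of circumradius 5.5 (constant along its height); the cube at (14.5, 11) (footprint 15×15.5) is included at this height; the r=8 cylinder at (11, 12) gives a regular 16-gon of circumradius 8 (constant along its height); the cylinder at (15, 5): section is a regular 16-gon, circumradius r=4.5; After the difference (first − rest): starting from the r=5.5 cylinder, the 15×15.5 cube at (14.5, 11) misses the remaining region (no effect); the r=8 cylinder at (11, 12) misses the remaining region (no effect); the r=4.5 cylinder at (15, 5) misses the remaining region (no effect) — 1 connected region; the r=5 cylinder at (4.5, 16) gives a regular 16-gon of circumradius 5 (constant along its height); Merging all regions: the 2 present regions are separate (no shared area or edge), so areas and boundary lengths simply add and each stays a separate island — 2 connected regions. The result has 2 disconnected regions.

2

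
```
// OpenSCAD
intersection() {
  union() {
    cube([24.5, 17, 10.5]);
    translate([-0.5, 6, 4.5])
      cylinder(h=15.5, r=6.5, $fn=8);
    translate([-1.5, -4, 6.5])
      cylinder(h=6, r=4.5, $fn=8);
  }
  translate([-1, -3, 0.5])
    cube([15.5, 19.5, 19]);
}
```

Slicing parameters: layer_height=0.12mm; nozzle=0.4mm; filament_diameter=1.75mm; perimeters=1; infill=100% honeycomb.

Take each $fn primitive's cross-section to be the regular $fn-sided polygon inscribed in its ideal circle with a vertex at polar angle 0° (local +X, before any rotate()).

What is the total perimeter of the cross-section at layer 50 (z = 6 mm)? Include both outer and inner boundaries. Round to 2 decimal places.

64.52 mm

At z = 6 mm: the cube is present — its section is the full 24.5×17 rectangle (perimeter 83.00 mm); the r=6.5 cylinder at (-0.5, 6) gives a regular 8-gon of circumradius 6.5 (constant along its height) (perimeter = 2·8·6.500·sin(180°/8) = 39.80 mm); the cylinder at (-1.5, -4) is absent (z outside [6.5, 12.5]); Taking the union: the regions partially overlap (shared area 53.25 mm²), so the edge portions inside another operand are dropped and the merged outline is re-measured after clipping — boundary = 91.75 mm; the cube at (-1, -3) is present — its section is the full 15.5×19.5 rectangle (perimeter 70.00 mm); After intersecting: the 15.5×19.5 cube at (-1, -3) partially overlaps that combined region; clipping to the common part keeps 252.15 mm² — boundary = 64.52 mm. Overall, the cross-section is a single solid region. Total boundary length (outer) = 64.52 mm.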